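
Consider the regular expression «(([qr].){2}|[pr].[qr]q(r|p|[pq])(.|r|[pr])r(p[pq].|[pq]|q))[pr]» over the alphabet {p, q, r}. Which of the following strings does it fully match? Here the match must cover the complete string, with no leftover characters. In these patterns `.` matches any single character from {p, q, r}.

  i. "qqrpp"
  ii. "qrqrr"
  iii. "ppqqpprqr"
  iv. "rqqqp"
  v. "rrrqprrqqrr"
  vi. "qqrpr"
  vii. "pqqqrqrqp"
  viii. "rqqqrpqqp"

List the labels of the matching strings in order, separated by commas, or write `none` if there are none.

i, ii, iii, iv, vi, vii

i → match
ii → match
iii → match
iv → match
v → no match
vi → match
vii → match
viii → no match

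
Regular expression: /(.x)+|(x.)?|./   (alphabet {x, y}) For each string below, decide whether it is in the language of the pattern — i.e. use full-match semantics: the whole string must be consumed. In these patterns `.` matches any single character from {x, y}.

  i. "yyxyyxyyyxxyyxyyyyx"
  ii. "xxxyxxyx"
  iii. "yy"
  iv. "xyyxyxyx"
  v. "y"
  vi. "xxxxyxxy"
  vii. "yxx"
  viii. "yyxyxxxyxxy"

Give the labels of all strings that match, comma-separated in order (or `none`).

i → no match
ii. "xxxyxxyx" → no match
iii. "yy" → no match
iv. "xyyxyxyx" → no match
v. "y" → match
vi. "xxxxyxxy" → no match
vii. "yxx" → no match
viii. "yyxyxxxyxxy" → no match

v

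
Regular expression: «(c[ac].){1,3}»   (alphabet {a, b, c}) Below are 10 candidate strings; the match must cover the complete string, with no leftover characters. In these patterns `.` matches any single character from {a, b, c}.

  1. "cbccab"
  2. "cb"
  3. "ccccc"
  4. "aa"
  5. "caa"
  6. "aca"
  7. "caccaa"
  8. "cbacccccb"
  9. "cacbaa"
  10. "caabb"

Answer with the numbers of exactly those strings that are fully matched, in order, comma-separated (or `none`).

5, 7

1 → no match
2 → no match
3 → no match
4 → no match — must start with "c"
5 → match
6 → no match — must start with "c"
7 → match
8 → no match
9 → no match
10 → no match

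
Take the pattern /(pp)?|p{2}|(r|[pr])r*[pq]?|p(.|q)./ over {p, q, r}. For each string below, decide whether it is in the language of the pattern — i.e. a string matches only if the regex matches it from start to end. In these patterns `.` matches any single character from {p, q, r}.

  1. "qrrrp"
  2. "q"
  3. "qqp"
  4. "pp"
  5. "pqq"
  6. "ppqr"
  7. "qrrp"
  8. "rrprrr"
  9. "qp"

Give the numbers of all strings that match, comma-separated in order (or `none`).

4, 5

1 → no match
2 → no match
3 → no match
4 → match
5 → match
6 → no match
7 → no match
8 → no match
9 → no match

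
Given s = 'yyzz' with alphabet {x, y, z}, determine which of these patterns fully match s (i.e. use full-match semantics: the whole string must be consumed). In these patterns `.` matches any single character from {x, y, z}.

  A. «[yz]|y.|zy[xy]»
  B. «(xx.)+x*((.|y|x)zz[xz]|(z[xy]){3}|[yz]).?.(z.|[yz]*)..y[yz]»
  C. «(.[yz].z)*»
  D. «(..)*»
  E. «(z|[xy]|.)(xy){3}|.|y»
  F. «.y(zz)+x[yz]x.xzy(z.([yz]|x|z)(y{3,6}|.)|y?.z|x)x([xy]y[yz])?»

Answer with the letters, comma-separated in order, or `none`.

A → no match
B → no match — must start with 'xx'
C → match
D → match
E → no match
F → no match

C, D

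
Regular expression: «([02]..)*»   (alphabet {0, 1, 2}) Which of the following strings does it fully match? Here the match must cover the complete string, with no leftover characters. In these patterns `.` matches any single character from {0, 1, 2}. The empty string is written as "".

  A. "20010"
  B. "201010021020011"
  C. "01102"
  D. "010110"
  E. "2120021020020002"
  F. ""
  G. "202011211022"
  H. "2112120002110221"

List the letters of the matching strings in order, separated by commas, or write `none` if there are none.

B, F, G

A. "20010" → no match
B → match
C. "01102" → no match
D. "010110" → no match
E → no match
F. "" → match
G. "202011211022" → match
H → no match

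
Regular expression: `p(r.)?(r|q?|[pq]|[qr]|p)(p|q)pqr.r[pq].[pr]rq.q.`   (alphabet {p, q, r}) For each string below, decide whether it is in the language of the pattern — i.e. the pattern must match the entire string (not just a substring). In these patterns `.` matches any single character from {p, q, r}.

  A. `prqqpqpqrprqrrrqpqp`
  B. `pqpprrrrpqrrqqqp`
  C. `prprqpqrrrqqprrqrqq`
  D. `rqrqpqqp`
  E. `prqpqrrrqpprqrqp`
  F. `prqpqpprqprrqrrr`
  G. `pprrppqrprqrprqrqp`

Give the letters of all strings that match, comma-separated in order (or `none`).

E

A → no match
B → no match
C → no match
D → no match — must start with `p`
E → match
F → no match
G → no match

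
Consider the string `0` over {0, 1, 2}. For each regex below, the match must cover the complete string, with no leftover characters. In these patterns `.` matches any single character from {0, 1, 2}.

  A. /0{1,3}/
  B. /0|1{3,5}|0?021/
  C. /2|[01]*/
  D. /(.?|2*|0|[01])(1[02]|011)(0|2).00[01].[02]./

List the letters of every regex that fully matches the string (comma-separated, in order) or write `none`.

A → match
B → match
C → match
D → no match

A, B, C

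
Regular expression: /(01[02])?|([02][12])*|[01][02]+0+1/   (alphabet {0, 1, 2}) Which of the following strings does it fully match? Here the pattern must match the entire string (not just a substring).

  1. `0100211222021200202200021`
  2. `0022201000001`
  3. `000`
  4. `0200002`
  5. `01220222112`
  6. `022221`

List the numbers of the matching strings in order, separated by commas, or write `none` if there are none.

1 → no match
2 → no match
3. `000` → no match
4. `0200002` → no match
5. `01220222112` → no match
6. `022221` → match

6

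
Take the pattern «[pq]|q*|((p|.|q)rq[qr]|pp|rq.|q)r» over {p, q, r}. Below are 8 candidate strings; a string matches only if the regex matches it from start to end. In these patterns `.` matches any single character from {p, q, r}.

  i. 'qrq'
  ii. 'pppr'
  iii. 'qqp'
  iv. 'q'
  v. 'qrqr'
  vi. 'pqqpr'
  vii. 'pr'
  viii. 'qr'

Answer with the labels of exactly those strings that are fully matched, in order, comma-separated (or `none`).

i → no match
ii → no match
iii → no match
iv → match
v → no match
vi → no match
vii → no match
viii → match

iv, viii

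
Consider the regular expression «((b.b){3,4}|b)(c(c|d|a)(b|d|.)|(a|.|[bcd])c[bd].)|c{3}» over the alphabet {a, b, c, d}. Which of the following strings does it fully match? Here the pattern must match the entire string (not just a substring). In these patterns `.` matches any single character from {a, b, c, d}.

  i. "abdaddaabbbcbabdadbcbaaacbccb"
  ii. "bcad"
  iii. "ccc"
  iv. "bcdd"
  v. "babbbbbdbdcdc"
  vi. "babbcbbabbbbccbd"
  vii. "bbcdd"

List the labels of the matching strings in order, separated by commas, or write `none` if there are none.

ii, iii, iv, v, vi, vii

i → no match
ii → match
iii → match
iv → match
v → match
vi → match
vii → match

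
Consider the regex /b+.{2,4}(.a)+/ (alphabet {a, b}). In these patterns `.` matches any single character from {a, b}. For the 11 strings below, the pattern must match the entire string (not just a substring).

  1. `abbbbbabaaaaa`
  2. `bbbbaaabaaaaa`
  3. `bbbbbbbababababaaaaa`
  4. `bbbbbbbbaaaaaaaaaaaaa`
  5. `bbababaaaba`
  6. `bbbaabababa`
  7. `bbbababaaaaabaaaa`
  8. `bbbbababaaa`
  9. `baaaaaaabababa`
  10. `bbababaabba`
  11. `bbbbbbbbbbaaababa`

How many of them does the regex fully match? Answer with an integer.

1 → no match — must start with `b`
2 → match
3 → match
4 → match
5 → match
6 → match
7 → no match
8 → match
9 → match
10 → no match
11 → match
Total matched: 8

8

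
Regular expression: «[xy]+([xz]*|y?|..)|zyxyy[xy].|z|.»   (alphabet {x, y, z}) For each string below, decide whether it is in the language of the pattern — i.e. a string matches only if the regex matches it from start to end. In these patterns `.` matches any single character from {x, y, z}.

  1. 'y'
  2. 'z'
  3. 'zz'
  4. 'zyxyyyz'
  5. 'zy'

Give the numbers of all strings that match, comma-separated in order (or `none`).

1, 2, 4

1 → match
2 → match
3 → no match
4 → match
5 → no match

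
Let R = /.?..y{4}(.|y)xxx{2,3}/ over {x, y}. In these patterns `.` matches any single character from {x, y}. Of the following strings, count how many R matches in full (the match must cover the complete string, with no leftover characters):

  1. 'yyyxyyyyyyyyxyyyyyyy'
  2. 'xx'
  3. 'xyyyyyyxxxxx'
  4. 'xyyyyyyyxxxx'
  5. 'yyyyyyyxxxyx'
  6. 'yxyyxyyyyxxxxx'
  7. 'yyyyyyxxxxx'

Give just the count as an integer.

3

1 → no match — must end with 'x'
2 → no match
3 → match
4 → match
5 → no match
6 → no match
7 → match
Total matched: 3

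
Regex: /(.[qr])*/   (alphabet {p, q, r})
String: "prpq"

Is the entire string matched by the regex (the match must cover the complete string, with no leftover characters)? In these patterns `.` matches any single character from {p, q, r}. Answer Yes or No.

Yes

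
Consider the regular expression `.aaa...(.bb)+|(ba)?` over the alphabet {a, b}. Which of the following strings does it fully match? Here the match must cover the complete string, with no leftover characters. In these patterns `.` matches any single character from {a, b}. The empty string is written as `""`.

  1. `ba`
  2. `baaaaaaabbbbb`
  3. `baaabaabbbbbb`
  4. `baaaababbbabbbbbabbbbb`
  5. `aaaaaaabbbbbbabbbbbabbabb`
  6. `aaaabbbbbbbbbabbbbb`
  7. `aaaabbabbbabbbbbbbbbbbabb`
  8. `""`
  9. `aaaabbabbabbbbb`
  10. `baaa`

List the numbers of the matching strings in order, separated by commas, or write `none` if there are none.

1 → match
2 → match
3 → match
4 → match
5 → match
6 → match
7 → match
8 → match
9 → no match
10 → no match

1, 2, 3, 4, 5, 6, 7, 8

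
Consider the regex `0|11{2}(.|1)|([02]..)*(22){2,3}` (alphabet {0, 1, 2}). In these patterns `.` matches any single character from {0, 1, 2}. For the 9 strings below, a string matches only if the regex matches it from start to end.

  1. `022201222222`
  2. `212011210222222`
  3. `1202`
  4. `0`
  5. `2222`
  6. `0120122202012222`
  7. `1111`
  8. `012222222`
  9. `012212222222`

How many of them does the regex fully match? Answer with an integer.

8

1 → match
2 → match
3 → no match
4 → match
5 → match
6 → match
7 → match
8 → match
9 → match
Total matched: 8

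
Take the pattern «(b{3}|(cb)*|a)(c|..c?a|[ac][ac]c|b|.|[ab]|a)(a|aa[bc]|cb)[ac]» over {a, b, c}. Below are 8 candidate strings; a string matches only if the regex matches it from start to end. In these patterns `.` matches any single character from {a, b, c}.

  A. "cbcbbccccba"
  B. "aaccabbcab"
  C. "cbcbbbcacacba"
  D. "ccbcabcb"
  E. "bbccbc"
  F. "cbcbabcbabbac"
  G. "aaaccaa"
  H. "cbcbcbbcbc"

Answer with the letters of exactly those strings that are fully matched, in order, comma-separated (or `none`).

A → no match
B → no match
C → no match
D → no match
E → no match
F → no match
G → no match
H → match

H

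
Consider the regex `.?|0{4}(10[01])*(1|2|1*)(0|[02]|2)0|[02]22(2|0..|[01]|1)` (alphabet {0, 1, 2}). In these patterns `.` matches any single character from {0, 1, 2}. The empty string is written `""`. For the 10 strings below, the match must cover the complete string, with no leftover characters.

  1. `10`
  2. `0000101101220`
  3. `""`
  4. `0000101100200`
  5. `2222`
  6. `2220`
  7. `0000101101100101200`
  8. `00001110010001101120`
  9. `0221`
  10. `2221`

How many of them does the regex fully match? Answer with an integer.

8

1 → no match
2 → match
3 → match
4 → match
5 → match
6 → match
7 → match
8 → no match
9 → match
10 → match
Total matched: 8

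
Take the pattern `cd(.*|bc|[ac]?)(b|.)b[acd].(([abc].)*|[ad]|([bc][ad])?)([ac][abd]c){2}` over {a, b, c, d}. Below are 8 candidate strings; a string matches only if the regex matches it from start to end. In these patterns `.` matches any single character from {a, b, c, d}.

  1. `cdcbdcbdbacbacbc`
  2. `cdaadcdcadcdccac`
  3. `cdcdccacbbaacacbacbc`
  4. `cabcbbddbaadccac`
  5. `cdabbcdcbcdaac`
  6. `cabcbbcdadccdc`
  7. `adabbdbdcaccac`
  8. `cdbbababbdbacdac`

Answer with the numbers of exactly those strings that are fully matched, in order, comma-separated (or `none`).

none

1 → no match
2 → no match
3 → no match
4 → no match — must start with `cd`
5 → no match
6 → no match — must start with `cd`
7 → no match — must start with `cd`
8 → no match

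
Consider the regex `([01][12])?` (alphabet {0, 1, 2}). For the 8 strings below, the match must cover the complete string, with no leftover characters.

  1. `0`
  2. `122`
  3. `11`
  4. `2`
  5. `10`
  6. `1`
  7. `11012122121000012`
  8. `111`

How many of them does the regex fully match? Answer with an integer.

1. `0` → no match
2. `122` → no match
3. `11` → match
4. `2` → no match
5. `10` → no match
6. `1` → no match
7 → no match
8. `111` → no match
Total matched: 1

1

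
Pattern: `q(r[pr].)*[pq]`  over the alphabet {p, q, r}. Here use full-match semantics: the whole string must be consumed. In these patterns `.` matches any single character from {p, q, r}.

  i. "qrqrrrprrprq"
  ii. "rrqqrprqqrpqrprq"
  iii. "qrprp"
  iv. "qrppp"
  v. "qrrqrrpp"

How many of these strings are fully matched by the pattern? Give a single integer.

3

i. "qrqrrrprrprq" → no match
ii → no match — must start with "q"
iii. "qrprp" → match
iv. "qrppp" → match
v. "qrrqrrpp" → match
Total matched: 3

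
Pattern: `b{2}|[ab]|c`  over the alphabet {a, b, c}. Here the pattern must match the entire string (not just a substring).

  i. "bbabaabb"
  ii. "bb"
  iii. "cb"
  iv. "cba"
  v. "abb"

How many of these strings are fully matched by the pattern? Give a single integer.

i → no match
ii → match
iii → no match
iv → no match
v → no match
Total matched: 1

1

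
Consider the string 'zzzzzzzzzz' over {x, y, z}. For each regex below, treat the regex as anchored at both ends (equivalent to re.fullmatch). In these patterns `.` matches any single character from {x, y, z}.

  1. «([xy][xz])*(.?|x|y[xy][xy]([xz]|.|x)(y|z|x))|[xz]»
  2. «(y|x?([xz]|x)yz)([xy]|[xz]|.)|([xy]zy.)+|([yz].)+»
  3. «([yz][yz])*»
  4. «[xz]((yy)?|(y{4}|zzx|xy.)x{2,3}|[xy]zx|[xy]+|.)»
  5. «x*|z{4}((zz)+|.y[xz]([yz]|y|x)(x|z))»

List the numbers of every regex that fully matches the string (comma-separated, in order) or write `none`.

1 → no match
2 → match
3 → match
4 → no match
5 → match

2, 3, 5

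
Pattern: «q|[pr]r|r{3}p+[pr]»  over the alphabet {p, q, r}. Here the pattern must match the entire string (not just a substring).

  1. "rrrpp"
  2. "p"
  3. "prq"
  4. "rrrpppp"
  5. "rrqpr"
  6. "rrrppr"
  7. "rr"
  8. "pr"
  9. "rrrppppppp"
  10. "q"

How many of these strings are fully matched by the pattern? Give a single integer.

1. "rrrpp" → match
2. "p" → no match
3. "prq" → no match
4. "rrrpppp" → match
5. "rrqpr" → no match
6. "rrrppr" → match
7. "rr" → match
8. "pr" → match
9. "rrrppppppp" → match
10. "q" → match
Total matched: 7

7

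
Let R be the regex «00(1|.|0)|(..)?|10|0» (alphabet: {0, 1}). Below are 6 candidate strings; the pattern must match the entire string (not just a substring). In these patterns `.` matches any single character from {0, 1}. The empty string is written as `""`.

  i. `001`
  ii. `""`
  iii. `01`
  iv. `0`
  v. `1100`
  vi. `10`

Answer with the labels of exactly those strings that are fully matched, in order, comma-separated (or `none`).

i, ii, iii, iv, vi

i → match
ii → match
iii → match
iv → match
v → no match
vi → match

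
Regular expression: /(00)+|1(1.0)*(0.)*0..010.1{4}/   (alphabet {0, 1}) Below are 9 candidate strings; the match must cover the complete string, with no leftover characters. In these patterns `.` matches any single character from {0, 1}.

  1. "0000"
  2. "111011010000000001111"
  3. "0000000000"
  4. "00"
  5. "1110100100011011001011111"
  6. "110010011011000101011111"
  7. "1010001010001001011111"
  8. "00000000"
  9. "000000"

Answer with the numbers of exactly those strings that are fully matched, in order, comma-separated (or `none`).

1, 3, 4, 6, 7, 8, 9

1 → match
2 → no match
3 → match
4 → match
5 → no match
6 → match
7 → match
8 → match
9 → match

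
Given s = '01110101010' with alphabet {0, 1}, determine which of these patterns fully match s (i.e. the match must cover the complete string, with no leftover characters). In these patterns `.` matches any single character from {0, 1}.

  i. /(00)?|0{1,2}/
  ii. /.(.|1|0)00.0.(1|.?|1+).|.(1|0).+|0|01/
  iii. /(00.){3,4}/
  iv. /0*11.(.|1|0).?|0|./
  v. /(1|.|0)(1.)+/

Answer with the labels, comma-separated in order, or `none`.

i → no match
ii → match
iii → no match — must start with '00'
iv → no match
v → match

ii, v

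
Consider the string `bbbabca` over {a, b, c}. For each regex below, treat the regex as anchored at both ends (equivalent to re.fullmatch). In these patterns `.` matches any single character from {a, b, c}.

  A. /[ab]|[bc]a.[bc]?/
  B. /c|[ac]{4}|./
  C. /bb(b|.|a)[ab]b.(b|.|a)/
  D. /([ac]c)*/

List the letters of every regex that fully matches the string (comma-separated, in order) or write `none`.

C

A → no match
B → no match
C → match
D → no match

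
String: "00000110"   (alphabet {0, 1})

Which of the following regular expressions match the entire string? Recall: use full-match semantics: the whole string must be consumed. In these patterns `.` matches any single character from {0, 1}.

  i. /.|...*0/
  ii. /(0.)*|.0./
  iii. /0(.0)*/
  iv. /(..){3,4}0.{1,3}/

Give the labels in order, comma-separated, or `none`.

i

i → match
ii → no match
iii → no match
iv → no match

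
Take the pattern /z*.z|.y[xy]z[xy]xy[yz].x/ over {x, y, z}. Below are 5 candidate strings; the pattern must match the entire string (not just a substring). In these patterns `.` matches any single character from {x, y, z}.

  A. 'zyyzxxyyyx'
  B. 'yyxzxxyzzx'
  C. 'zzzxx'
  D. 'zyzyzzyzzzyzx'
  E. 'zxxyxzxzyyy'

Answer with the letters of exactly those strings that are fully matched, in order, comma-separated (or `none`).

A → match
B → match
C → no match
D → no match
E → no match

A, B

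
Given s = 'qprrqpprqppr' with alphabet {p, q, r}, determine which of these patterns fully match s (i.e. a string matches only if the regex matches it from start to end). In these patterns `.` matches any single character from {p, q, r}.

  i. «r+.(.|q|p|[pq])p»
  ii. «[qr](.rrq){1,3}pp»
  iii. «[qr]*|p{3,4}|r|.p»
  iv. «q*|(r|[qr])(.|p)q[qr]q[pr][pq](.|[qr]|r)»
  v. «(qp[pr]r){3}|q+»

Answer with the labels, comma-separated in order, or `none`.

v

i → no match — must start with 'r'
ii → no match — must end with 'rrqpp'
iii → no match
iv → no match
v → match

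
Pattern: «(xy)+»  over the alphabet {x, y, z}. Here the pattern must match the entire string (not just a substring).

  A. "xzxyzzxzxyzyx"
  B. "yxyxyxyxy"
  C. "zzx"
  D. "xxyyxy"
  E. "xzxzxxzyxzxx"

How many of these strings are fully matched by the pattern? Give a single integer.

0

A → no match — must start with "xy"
B → no match — must start with "xy"
C → no match — must start with "xy"
D → no match — must start with "xy"
E → no match — must start with "xy"
Total matched: 0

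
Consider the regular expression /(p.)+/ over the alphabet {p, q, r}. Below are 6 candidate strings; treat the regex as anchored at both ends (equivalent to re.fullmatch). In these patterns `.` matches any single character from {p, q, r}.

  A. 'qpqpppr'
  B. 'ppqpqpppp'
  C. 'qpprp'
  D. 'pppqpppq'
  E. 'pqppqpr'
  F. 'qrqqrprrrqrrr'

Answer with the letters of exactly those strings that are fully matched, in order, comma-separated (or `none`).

D

A → no match — must start with 'p'
B → no match
C → no match — must start with 'p'
D → match
E → no match
F → no match — must start with 'p'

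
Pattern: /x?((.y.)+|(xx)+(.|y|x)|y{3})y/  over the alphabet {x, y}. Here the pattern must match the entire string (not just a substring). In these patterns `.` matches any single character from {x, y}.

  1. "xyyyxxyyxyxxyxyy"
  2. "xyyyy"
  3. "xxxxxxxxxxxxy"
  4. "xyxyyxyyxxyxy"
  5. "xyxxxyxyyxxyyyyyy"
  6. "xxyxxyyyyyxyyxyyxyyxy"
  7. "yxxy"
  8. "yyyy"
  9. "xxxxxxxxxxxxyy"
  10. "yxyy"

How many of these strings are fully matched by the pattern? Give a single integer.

5

1 → no match
2. "xyyyy" → match
3 → match
4 → match
5 → no match
6 → no match
7. "yxxy" → no match
8. "yyyy" → match
9 → match
10. "yxyy" → no match
Total matched: 5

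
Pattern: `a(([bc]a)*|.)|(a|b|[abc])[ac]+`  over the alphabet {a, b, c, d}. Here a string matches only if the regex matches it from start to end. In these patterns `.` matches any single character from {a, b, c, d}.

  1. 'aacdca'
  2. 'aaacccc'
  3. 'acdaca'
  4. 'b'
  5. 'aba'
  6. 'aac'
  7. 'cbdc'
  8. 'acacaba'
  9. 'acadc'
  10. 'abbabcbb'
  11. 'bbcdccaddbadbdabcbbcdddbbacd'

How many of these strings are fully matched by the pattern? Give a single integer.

1 → no match
2 → match
3 → no match
4 → no match
5 → match
6 → match
7 → no match
8 → match
9 → no match
10 → no match
11 → no match
Total matched: 4

4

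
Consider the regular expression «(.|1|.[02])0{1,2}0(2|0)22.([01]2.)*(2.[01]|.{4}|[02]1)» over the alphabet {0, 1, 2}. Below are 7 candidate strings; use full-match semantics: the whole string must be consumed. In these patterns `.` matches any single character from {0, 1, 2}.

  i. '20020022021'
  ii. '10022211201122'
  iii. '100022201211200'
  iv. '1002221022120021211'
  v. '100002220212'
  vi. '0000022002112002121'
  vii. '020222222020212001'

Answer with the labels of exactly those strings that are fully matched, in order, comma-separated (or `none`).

ii, iii, iv, v, vi

i → no match
ii → match
iii → match
iv → match
v → match
vi → match
vii → no match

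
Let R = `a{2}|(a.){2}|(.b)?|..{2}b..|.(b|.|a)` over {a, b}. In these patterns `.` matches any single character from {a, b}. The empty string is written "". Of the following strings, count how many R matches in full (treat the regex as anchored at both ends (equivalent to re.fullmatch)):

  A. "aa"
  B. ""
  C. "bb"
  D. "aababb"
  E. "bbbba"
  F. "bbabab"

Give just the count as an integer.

A → match
B → match
C → match
D → no match
E → no match
F → match
Total matched: 4

4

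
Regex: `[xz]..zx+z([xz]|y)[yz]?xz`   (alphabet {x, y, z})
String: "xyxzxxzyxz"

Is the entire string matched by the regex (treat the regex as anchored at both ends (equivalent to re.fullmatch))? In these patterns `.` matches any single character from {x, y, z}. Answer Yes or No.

Yes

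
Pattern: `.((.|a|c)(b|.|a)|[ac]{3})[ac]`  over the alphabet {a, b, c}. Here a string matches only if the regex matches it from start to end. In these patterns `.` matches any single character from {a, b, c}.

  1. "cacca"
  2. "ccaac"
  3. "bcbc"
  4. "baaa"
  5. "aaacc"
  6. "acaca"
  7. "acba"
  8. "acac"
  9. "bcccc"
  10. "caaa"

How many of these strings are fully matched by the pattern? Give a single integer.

10

1. "cacca" → match
2. "ccaac" → match
3. "bcbc" → match
4. "baaa" → match
5. "aaacc" → match
6. "acaca" → match
7. "acba" → match
8. "acac" → match
9. "bcccc" → match
10. "caaa" → match
Total matched: 10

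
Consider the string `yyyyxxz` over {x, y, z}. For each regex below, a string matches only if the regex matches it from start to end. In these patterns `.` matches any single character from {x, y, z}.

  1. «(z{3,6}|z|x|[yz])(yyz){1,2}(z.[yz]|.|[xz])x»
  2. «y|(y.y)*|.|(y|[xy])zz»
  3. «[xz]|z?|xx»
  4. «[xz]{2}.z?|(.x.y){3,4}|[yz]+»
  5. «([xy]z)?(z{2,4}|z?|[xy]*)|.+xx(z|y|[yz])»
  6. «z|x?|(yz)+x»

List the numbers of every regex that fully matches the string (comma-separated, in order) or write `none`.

5

1 → no match — must end with `x`
2 → no match
3 → no match
4 → no match
5 → match
6 → no match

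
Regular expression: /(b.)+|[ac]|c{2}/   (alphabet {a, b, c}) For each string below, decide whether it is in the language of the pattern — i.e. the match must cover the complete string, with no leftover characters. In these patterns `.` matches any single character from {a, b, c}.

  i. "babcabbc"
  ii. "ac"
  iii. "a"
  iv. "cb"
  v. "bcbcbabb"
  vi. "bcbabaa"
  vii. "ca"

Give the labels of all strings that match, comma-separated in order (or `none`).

i. "babcabbc" → no match
ii. "ac" → no match
iii. "a" → match
iv. "cb" → no match
v. "bcbcbabb" → match
vi. "bcbabaa" → no match
vii. "ca" → no match

iii, v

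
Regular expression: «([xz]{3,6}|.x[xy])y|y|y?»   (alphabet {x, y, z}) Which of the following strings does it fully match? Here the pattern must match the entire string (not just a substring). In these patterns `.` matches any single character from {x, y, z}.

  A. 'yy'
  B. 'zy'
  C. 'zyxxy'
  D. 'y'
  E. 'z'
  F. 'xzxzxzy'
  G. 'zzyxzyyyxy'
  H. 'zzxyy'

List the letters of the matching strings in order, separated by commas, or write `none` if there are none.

D, F

A → no match
B → no match
C → no match
D → match
E → no match
F → match
G → no match
H → no match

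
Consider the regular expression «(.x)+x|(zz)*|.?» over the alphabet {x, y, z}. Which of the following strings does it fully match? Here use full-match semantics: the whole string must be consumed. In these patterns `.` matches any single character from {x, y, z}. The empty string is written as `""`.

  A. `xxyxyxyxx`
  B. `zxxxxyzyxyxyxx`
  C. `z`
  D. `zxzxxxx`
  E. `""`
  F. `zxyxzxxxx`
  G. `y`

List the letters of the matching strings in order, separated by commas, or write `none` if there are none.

A → match
B → no match
C → match
D → match
E → match
F → match
G → match

A, C, D, E, F, G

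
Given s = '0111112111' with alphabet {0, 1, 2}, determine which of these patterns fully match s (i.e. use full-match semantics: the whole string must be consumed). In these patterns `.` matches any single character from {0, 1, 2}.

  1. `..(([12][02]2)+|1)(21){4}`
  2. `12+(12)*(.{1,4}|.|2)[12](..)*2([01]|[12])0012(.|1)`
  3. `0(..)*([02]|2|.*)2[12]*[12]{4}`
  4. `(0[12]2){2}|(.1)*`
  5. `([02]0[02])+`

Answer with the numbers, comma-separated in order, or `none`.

1 → no match — must end with '21'
2 → no match — must start with '12'
3 → no match
4 → match
5 → no match

4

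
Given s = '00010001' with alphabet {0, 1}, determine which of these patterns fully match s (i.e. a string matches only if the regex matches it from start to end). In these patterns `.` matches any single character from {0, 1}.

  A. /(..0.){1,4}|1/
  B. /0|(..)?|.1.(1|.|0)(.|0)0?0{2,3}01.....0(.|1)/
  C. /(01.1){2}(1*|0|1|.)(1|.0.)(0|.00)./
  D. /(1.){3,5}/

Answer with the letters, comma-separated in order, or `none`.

A → match
B → no match
C → no match — must start with '01'
D → no match — must start with '1'

A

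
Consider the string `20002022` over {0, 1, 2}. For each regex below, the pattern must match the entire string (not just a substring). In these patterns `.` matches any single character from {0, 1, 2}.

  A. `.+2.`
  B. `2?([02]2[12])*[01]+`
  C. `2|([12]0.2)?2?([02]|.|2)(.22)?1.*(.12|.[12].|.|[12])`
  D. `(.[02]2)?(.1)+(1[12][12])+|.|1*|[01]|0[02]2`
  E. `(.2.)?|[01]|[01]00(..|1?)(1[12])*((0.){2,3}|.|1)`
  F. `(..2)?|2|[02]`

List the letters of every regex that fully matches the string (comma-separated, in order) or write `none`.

A

A → match
B → no match
C → no match
D → no match
E → no match
F → no match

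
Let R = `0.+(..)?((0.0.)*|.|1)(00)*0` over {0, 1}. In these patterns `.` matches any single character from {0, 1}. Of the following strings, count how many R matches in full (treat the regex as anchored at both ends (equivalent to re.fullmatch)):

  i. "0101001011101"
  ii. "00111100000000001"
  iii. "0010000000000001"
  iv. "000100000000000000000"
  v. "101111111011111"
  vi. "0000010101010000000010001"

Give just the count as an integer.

i → no match — must end with "0"
ii → no match — must end with "0"
iii → no match — must end with "0"
iv → match
v → no match — must start with "0"
vi → no match — must end with "0"
Total matched: 1

1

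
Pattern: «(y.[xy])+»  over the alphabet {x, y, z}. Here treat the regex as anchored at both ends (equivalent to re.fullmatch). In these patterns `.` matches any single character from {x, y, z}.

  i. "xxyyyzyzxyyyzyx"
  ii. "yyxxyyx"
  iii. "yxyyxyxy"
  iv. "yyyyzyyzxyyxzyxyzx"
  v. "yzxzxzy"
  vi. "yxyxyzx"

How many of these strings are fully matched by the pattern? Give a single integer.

0

i → no match — must start with "y"
ii → no match
iii → no match
iv → no match
v → no match
vi → no match
Total matched: 0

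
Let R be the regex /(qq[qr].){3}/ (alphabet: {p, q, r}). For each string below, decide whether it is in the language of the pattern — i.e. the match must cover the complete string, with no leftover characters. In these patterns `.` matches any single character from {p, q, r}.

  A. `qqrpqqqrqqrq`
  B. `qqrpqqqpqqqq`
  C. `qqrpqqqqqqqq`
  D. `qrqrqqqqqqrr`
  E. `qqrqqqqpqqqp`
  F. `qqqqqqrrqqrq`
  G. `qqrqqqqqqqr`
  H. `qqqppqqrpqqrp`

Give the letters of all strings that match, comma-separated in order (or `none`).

A, B, C, E, F

A → match
B → match
C → match
D → no match — must start with `qq`
E → match
F → match
G → no match
H → no match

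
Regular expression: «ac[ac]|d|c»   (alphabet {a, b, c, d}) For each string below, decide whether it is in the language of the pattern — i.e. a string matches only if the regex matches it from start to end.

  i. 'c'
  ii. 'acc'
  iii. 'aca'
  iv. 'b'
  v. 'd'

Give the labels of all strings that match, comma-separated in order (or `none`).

i, ii, iii, v

i → match
ii → match
iii → match
iv → no match
v → match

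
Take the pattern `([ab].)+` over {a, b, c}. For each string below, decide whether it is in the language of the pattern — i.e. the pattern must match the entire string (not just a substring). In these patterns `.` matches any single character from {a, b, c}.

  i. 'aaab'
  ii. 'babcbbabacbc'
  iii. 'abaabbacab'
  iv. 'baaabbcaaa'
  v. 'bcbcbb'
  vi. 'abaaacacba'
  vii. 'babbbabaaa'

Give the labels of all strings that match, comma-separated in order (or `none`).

i, ii, iii, v, vi, vii

i → match
ii → match
iii → match
iv → no match
v → match
vi → match
vii → match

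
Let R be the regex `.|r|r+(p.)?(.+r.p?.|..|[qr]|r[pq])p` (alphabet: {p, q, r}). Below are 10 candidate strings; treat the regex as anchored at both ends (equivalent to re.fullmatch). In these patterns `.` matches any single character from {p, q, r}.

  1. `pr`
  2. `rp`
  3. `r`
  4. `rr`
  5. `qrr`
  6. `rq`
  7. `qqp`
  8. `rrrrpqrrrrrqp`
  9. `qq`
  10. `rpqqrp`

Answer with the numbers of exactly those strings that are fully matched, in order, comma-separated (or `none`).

1 → no match
2 → no match
3 → match
4 → no match
5 → no match
6 → no match
7 → no match
8 → match
9 → no match
10 → match

3, 8, 10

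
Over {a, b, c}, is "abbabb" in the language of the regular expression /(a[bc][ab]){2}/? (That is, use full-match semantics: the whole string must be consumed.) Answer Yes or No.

Yes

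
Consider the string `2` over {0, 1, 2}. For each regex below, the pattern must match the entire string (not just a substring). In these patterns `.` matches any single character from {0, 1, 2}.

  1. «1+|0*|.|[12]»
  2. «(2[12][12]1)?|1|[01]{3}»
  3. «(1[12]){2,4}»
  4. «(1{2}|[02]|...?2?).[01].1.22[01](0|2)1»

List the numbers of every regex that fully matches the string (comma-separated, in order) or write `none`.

1

1 → match
2 → no match
3 → no match — must start with `1`
4 → no match — must end with `1`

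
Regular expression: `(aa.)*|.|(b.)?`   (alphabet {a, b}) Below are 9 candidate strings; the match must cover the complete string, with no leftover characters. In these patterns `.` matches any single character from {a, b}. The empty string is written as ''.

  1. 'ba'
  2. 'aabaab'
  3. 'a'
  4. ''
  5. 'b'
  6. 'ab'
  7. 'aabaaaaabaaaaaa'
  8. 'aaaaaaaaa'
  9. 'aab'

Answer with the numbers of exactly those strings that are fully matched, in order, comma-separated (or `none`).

1. 'ba' → match
2. 'aabaab' → match
3. 'a' → match
4. '' → match
5. 'b' → match
6. 'ab' → no match
7 → match
8. 'aaaaaaaaa' → match
9. 'aab' → match

1, 2, 3, 4, 5, 7, 8, 9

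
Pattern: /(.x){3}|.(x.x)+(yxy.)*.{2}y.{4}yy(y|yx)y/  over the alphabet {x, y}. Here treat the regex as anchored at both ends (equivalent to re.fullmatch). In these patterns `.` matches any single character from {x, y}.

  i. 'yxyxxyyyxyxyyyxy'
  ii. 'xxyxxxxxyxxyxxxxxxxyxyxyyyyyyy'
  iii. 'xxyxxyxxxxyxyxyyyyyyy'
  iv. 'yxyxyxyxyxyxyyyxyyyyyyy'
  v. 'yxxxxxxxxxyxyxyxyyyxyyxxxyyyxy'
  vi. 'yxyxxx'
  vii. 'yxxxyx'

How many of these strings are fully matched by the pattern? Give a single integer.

7

i → match
ii → match
iii → match
iv → match
v → match
vi → match
vii → match
Total matched: 7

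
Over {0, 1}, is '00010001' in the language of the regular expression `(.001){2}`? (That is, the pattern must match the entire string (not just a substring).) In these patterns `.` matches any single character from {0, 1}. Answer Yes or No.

Yes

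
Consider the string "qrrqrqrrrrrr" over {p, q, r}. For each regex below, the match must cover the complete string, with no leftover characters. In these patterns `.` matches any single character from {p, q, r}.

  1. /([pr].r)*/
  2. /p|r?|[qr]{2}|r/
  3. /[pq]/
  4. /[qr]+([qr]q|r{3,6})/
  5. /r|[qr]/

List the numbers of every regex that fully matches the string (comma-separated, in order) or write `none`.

1 → no match
2 → no match
3 → no match
4 → match
5 → no match

4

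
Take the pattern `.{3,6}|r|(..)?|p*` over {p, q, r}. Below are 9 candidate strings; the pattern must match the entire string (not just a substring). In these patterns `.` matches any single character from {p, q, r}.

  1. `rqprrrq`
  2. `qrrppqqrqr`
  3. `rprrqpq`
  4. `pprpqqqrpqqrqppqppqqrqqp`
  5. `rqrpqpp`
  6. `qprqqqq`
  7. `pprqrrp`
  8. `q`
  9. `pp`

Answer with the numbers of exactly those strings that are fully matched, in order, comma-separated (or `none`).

1 → no match
2 → no match
3 → no match
4 → no match
5 → no match
6 → no match
7 → no match
8 → no match
9 → match

9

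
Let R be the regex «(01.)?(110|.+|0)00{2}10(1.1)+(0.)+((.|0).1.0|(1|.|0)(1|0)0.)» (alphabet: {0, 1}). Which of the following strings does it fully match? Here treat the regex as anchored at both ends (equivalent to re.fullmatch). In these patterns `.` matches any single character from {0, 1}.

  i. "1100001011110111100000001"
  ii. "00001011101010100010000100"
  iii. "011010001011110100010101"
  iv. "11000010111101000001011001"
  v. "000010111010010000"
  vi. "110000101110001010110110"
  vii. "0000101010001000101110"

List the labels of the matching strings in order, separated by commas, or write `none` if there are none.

i → match
ii → match
iii → match
iv → match
v → no match
vi → match
vii → match

i, ii, iii, iv, vi, vii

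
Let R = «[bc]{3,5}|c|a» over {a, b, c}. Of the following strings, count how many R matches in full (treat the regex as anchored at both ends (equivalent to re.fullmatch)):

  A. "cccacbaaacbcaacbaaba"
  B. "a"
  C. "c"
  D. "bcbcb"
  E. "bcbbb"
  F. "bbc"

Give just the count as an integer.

5

A → no match
B → match
C → match
D → match
E → match
F → match
Total matched: 5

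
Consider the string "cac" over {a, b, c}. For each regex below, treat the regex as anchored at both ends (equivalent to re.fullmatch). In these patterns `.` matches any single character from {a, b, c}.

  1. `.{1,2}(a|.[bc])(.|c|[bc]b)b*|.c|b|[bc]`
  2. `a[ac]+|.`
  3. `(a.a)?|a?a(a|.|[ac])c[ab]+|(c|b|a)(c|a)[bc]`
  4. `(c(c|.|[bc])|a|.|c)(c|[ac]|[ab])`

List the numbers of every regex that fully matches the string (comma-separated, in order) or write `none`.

1 → match
2 → no match
3 → match
4 → match

1, 3, 4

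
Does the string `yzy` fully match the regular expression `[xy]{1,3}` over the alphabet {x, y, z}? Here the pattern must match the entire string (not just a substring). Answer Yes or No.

No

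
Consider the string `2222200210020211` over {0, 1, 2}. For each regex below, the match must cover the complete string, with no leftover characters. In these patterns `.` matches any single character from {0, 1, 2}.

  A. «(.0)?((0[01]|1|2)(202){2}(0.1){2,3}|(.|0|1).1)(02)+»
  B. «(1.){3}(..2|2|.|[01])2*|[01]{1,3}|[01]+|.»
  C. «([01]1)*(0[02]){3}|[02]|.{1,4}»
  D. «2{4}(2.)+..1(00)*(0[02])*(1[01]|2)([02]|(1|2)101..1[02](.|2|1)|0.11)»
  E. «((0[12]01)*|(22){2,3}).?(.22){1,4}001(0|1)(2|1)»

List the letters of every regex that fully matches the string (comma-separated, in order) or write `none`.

A → no match — must end with `02`
B → no match
C → no match
D → match
E → no match

D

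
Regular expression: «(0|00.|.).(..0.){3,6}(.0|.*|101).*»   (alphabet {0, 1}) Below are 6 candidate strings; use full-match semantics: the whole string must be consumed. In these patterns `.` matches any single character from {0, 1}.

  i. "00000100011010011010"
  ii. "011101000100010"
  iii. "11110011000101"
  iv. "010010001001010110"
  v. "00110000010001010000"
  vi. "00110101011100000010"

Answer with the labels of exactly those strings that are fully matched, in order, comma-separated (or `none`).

i → no match
ii → match
iii → match
iv → no match
v → match
vi → match

ii, iii, v, vi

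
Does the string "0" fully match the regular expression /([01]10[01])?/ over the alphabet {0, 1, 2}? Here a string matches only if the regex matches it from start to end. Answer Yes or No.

No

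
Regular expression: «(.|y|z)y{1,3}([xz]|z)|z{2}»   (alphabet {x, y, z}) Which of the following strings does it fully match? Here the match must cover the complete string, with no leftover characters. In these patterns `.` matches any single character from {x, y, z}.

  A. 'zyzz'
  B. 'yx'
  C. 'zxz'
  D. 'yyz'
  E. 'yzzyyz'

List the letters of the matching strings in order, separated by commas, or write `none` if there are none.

D

A → no match
B → no match
C → no match
D → match
E → no match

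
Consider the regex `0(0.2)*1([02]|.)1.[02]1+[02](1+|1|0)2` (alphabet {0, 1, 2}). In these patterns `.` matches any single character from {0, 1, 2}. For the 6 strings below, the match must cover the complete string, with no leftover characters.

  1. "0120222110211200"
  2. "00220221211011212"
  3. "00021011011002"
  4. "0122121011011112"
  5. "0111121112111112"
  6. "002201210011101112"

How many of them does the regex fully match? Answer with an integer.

3

1 → no match — must end with "2"
2 → match
3 → match
4 → no match
5 → match
6 → no match
Total matched: 3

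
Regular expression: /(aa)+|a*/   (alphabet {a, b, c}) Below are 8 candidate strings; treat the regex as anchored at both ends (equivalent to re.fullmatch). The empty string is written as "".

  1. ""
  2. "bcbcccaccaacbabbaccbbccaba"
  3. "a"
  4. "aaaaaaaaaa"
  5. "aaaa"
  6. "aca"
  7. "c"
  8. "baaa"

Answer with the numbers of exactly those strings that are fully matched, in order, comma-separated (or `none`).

1. "" → match
2 → no match
3. "a" → match
4. "aaaaaaaaaa" → match
5. "aaaa" → match
6. "aca" → no match
7. "c" → no match
8. "baaa" → no match

1, 3, 4, 5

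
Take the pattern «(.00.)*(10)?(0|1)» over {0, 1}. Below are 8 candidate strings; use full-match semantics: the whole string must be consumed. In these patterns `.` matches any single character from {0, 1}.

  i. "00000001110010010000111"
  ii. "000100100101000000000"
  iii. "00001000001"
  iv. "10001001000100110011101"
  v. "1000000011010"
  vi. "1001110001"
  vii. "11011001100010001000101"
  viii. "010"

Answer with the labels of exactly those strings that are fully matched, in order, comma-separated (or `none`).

i → no match
ii → no match
iii → no match
iv → no match
v → no match
vi → no match
vii → no match
viii → no match

none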